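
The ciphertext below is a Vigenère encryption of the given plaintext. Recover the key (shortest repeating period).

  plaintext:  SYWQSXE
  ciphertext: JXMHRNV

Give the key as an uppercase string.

RZQ

  i= 0: J-S = 17 → R
  i= 1: X-Y = 25 → Z
  i= 2: M-W = 16 → Q
  i= 3: H-Q = 17 → R
  i= 4: R-S = 25 → Z
  i= 5: N-X = 16 → Q
  i= 6: V-E = 17 → R
  shifts repeat with period 3: RZQ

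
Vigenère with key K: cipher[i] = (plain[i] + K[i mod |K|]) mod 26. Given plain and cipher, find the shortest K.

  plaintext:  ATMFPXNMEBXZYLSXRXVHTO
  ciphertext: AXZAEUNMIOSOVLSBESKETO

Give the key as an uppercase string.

  i= 0: A-A =  0 → A
  i= 1: X-T =  4 → E
  i= 2: Z-M = 13 → N
  i= 3: A-F = 21 → V
  i= 4: E-P = 15 → P
  i= 5: U-X = 23 → X
  i= 6: N-N =  0 → A
  i= 7: M-M =  0 → A
  i= 8: I-E =  4 → E
  i= 9: O-B = 13 → N
  i=10: S-X = 21 → V
  i=11: O-Z = 15 → P
  i=12: V-Y = 23 → X
  i=13: L-L =  0 → A
  i=14: S-S =  0 → A
  i=15: B-X =  4 → E
  i=16: E-R = 13 → N
  i=17: S-X = 21 → V
  i=18: K-V = 15 → P
  i=19: E-H = 23 → X
  i=20: T-T =  0 → A
  i=21: O-O =  0 → A
  shifts repeat with period 7: AENVPXA

AENVPXA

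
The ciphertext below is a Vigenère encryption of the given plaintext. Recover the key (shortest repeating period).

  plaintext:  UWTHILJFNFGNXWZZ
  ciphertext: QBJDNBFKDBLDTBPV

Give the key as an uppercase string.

  i= 0: Q-U = 22 → W
  i= 1: B-W =  5 → F
  i= 2: J-T = 16 → Q
  i= 3: D-H = 22 → W
  i= 4: N-I =  5 → F
  i= 5: B-L = 16 → Q
  i= 6: F-J = 22 → W
  i= 7: K-F =  5 → F
  i= 8: D-N = 16 → Q
  i= 9: B-F = 22 → W
  i=10: L-G =  5 → F
  i=11: D-N = 16 → Q
  i=12: T-X = 22 → W
  i=13: B-W =  5 → F
  i=14: P-Z = 16 → Q
  i=15: V-Z = 22 → W
  shifts repeat with period 3: WFQ

WFQ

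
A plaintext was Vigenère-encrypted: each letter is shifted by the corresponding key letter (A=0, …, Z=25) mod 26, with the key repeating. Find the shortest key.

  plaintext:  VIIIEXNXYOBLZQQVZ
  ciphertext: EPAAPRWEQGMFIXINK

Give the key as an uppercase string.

JHSSLU

  i= 0: E-V =  9 → J
  i= 1: P-I =  7 → H
  i= 2: A-I = 18 → S
  i= 3: A-I = 18 → S
  i= 4: P-E = 11 → L
  i= 5: R-X = 20 → U
  i= 6: W-N =  9 → J
  i= 7: E-X =  7 → H
  i= 8: Q-Y = 18 → S
  i= 9: G-O = 18 → S
  i=10: M-B = 11 → L
  i=11: F-L = 20 → U
  i=12: I-Z =  9 → J
  i=13: X-Q =  7 → H
  i=14: I-Q = 18 → S
  i=15: N-V = 18 → S
  i=16: K-Z = 11 → L
  shifts repeat with period 6: JHSSLU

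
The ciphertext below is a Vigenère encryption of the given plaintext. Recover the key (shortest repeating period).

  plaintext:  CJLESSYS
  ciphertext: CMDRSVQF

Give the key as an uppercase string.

ADSN

  i= 0: C-C =  0 → A
  i= 1: M-J =  3 → D
  i= 2: D-L = 18 → S
  i= 3: R-E = 13 → N
  i= 4: S-S =  0 → A
  i= 5: V-S =  3 → D
  i= 6: Q-Y = 18 → S
  i= 7: F-S = 13 → N
  shifts repeat with period 4: ADSN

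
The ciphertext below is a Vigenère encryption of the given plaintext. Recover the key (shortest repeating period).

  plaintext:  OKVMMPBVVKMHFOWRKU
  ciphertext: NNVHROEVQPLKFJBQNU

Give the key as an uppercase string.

ZDAVF

  i= 0: N-O = 25 → Z
  i= 1: N-K =  3 → D
  i= 2: V-V =  0 → A
  i= 3: H-M = 21 → V
  i= 4: R-M =  5 → F
  i= 5: O-P = 25 → Z
  i= 6: E-B =  3 → D
  i= 7: V-V =  0 → A
  i= 8: Q-V = 21 → V
  i= 9: P-K =  5 → F
  i=10: L-M = 25 → Z
  i=11: K-H =  3 → D
  i=12: F-F =  0 → A
  i=13: J-O = 21 → V
  i=14: B-W =  5 → F
  i=15: Q-R = 25 → Z
  i=16: N-K =  3 → D
  i=17: U-U =  0 → A
  shifts repeat with period 5: ZDAVF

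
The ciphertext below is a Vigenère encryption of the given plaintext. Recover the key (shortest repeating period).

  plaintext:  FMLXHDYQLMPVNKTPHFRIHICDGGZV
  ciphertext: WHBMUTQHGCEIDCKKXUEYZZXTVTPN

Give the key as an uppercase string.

RVQPNQS

  i= 0: W-F = 17 → R
  i= 1: H-M = 21 → V
  i= 2: B-L = 16 → Q
  i= 3: M-X = 15 → P
  i= 4: U-H = 13 → N
  i= 5: T-D = 16 → Q
  i= 6: Q-Y = 18 → S
  i= 7: H-Q = 17 → R
  i= 8: G-L = 21 → V
  i= 9: C-M = 16 → Q
  i=10: E-P = 15 → P
  i=11: I-V = 13 → N
  i=12: D-N = 16 → Q
  i=13: C-K = 18 → S
  i=14: K-T = 17 → R
  i=15: K-P = 21 → V
  i=16: X-H = 16 → Q
  i=17: U-F = 15 → P
  i=18: E-R = 13 → N
  i=19: Y-I = 16 → Q
  i=20: Z-H = 18 → S
  i=21: Z-I = 17 → R
  i=22: X-C = 21 → V
  i=23: T-D = 16 → Q
  i=24: V-G = 15 → P
  i=25: T-G = 13 → N
  i=26: P-Z = 16 → Q
  i=27: N-V = 18 → S
  shifts repeat with period 7: RVQPNQS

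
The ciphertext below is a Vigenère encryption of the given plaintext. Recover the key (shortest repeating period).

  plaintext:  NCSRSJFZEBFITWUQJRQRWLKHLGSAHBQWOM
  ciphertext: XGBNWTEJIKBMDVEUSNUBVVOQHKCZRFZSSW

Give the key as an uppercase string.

  i= 0: X-N = 10 → K
  i= 1: G-C =  4 → E
  i= 2: B-S =  9 → J
  i= 3: N-R = 22 → W
  i= 4: W-S =  4 → E
  i= 5: T-J = 10 → K
  i= 6: E-F = 25 → Z
  i= 7: J-Z = 10 → K
  i= 8: I-E =  4 → E
  i= 9: K-B =  9 → J
  i=10: B-F = 22 → W
  i=11: M-I =  4 → E
  i=12: D-T = 10 → K
  i=13: V-W = 25 → Z
  i=14: E-U = 10 → K
  i=15: U-Q =  4 → E
  i=16: S-J =  9 → J
  i=17: N-R = 22 → W
  i=18: U-Q =  4 → E
  i=19: B-R = 10 → K
  i=20: V-W = 25 → Z
  i=21: V-L = 10 → K
  i=22: O-K =  4 → E
  i=23: Q-H =  9 → J
  i=24: H-L = 22 → W
  i=25: K-G =  4 → E
  i=26: C-S = 10 → K
  i=27: Z-A = 25 → Z
  i=28: R-H = 10 → K
  i=29: F-B =  4 → E
  i=30: Z-Q =  9 → J
  i=31: S-W = 22 → W
  i=32: S-O =  4 → E
  i=33: W-M = 10 → K
  shifts repeat with period 7: KEJWEKZ

KEJWEKZ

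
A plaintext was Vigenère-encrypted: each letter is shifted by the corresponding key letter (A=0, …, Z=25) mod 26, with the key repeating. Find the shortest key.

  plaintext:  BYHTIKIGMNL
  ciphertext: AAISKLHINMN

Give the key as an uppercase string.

  i= 0: A-B = 25 → Z
  i= 1: A-Y =  2 → C
  i= 2: I-H =  1 → B
  i= 3: S-T = 25 → Z
  i= 4: K-I =  2 → C
  i= 5: L-K =  1 → B
  i= 6: H-I = 25 → Z
  i= 7: I-G =  2 → C
  i= 8: N-M =  1 → B
  i= 9: M-N = 25 → Z
  i=10: N-L =  2 → C
  shifts repeat with period 3: ZCB

ZCB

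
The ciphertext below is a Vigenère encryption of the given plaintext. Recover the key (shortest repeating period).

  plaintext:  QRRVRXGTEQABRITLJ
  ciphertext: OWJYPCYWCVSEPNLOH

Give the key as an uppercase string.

YFSD

  i= 0: O-Q = 24 → Y
  i= 1: W-R =  5 → F
  i= 2: J-R = 18 → S
  i= 3: Y-V =  3 → D
  i= 4: P-R = 24 → Y
  i= 5: C-X =  5 → F
  i= 6: Y-G = 18 → S
  i= 7: W-T =  3 → D
  i= 8: C-E = 24 → Y
  i= 9: V-Q =  5 → F
  i=10: S-A = 18 → S
  i=11: E-B =  3 → D
  i=12: P-R = 24 → Y
  i=13: N-I =  5 → F
  i=14: L-T = 18 → S
  i=15: O-L =  3 → D
  i=16: H-J = 24 → Y
  shifts repeat with period 4: YFSD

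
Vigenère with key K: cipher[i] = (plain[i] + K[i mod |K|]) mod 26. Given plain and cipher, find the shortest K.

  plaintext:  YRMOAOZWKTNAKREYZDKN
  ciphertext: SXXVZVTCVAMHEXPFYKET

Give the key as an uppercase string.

UGLHZH

  i= 0: S-Y = 20 → U
  i= 1: X-R =  6 → G
  i= 2: X-M = 11 → L
  i= 3: V-O =  7 → H
  i= 4: Z-A = 25 → Z
  i= 5: V-O =  7 → H
  i= 6: T-Z = 20 → U
  i= 7: C-W =  6 → G
  i= 8: V-K = 11 → L
  i= 9: A-T =  7 → H
  i=10: M-N = 25 → Z
  i=11: H-A =  7 → H
  i=12: E-K = 20 → U
  i=13: X-R =  6 → G
  i=14: P-E = 11 → L
  i=15: F-Y =  7 → H
  i=16: Y-Z = 25 → Z
  i=17: K-D =  7 → H
  i=18: E-K = 20 → U
  i=19: T-N =  6 → G
  shifts repeat with period 6: UGLHZH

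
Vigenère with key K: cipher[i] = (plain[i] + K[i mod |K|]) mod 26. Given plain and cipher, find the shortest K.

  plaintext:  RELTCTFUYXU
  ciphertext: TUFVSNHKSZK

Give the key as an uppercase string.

CQU

  i= 0: T-R =  2 → C
  i= 1: U-E = 16 → Q
  i= 2: F-L = 20 → U
  i= 3: V-T =  2 → C
  i= 4: S-C = 16 → Q
  i= 5: N-T = 20 → U
  i= 6: H-F =  2 → C
  i= 7: K-U = 16 → Q
  i= 8: S-Y = 20 → U
  i= 9: Z-X =  2 → C
  i=10: K-U = 16 → Q
  shifts repeat with period 3: CQU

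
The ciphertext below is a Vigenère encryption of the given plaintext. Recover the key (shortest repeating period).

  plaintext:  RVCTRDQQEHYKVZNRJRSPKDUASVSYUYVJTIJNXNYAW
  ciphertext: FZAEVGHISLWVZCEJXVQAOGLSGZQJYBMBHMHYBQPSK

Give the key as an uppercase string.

OEYLEDRS

  i= 0: F-R = 14 → O
  i= 1: Z-V =  4 → E
  i= 2: A-C = 24 → Y
  i= 3: E-T = 11 → L
  i= 4: V-R =  4 → E
  i= 5: G-D =  3 → D
  i= 6: H-Q = 17 → R
  i= 7: I-Q = 18 → S
  i= 8: S-E = 14 → O
  i= 9: L-H =  4 → E
  i=10: W-Y = 24 → Y
  i=11: V-K = 11 → L
  i=12: Z-V =  4 → E
  i=13: C-Z =  3 → D
  i=14: E-N = 17 → R
  i=15: J-R = 18 → S
  i=16: X-J = 14 → O
  i=17: V-R =  4 → E
  i=18: Q-S = 24 → Y
  i=19: A-P = 11 → L
  i=20: O-K =  4 → E
  i=21: G-D =  3 → D
  i=22: L-U = 17 → R
  i=23: S-A = 18 → S
  i=24: G-S = 14 → O
  i=25: Z-V =  4 → E
  i=26: Q-S = 24 → Y
  i=27: J-Y = 11 → L
  i=28: Y-U =  4 → E
  i=29: B-Y =  3 → D
  i=30: M-V = 17 → R
  i=31: B-J = 18 → S
  i=32: H-T = 14 → O
  i=33: M-I =  4 → E
  i=34: H-J = 24 → Y
  i=35: Y-N = 11 → L
  i=36: B-X =  4 → E
  i=37: Q-N =  3 → D
  i=38: P-Y = 17 → R
  i=39: S-A = 18 → S
  i=40: K-W = 14 → O
  shifts repeat with period 8: OEYLEDRS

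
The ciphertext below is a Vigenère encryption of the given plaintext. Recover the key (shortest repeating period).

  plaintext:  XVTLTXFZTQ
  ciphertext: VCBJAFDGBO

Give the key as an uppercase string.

YHI

  i= 0: V-X = 24 → Y
  i= 1: C-V =  7 → H
  i= 2: B-T =  8 → I
  i= 3: J-L = 24 → Y
  i= 4: A-T =  7 → H
  i= 5: F-X =  8 → I
  i= 6: D-F = 24 → Y
  i= 7: G-Z =  7 → H
  i= 8: B-T =  8 → I
  i= 9: O-Q = 24 → Y
  shifts repeat with period 3: YHI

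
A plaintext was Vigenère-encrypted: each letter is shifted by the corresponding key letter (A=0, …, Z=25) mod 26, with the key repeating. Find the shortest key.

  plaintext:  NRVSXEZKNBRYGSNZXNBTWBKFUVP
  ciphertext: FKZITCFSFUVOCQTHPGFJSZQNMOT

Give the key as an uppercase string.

  i= 0: F-N = 18 → S
  i= 1: K-R = 19 → T
  i= 2: Z-V =  4 → E
  i= 3: I-S = 16 → Q
  i= 4: T-X = 22 → W
  i= 5: C-E = 24 → Y
  i= 6: F-Z =  6 → G
  i= 7: S-K =  8 → I
  i= 8: F-N = 18 → S
  i= 9: U-B = 19 → T
  i=10: V-R =  4 → E
  i=11: O-Y = 16 → Q
  i=12: C-G = 22 → W
  i=13: Q-S = 24 → Y
  i=14: T-N =  6 → G
  i=15: H-Z =  8 → I
  i=16: P-X = 18 → S
  i=17: G-N = 19 → T
  i=18: F-B =  4 → E
  i=19: J-T = 16 → Q
  i=20: S-W = 22 → W
  i=21: Z-B = 24 → Y
  i=22: Q-K =  6 → G
  i=23: N-F =  8 → I
  i=24: M-U = 18 → S
  i=25: O-V = 19 → T
  i=26: T-P =  4 → E
  shifts repeat with period 8: STEQWYGI

STEQWYGI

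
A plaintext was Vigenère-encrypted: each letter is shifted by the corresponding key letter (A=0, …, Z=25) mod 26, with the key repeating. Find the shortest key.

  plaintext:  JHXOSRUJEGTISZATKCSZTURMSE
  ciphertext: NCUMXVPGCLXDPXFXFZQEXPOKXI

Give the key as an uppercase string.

  i= 0: N-J =  4 → E
  i= 1: C-H = 21 → V
  i= 2: U-X = 23 → X
  i= 3: M-O = 24 → Y
  i= 4: X-S =  5 → F
  i= 5: V-R =  4 → E
  i= 6: P-U = 21 → V
  i= 7: G-J = 23 → X
  i= 8: C-E = 24 → Y
  i= 9: L-G =  5 → F
  i=10: X-T =  4 → E
  i=11: D-I = 21 → V
  i=12: P-S = 23 → X
  i=13: X-Z = 24 → Y
  i=14: F-A =  5 → F
  i=15: X-T =  4 → E
  i=16: F-K = 21 → V
  i=17: Z-C = 23 → X
  i=18: Q-S = 24 → Y
  i=19: E-Z =  5 → F
  i=20: X-T =  4 → E
  i=21: P-U = 21 → V
  i=22: O-R = 23 → X
  i=23: K-M = 24 → Y
  i=24: X-S =  5 → F
  i=25: I-E =  4 → E
  shifts repeat with period 5: EVXYF

EVXYF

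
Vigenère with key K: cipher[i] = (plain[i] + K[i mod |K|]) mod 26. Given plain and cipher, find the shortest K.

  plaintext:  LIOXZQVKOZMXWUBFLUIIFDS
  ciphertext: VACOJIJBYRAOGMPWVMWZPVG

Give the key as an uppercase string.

KSOR

  i= 0: V-L = 10 → K
  i= 1: A-I = 18 → S
  i= 2: C-O = 14 → O
  i= 3: O-X = 17 → R
  i= 4: J-Z = 10 → K
  i= 5: I-Q = 18 → S
  i= 6: J-V = 14 → O
  i= 7: B-K = 17 → R
  i= 8: Y-O = 10 → K
  i= 9: R-Z = 18 → S
  i=10: A-M = 14 → O
  i=11: O-X = 17 → R
  i=12: G-W = 10 → K
  i=13: M-U = 18 → S
  i=14: P-B = 14 → O
  i=15: W-F = 17 → R
  i=16: V-L = 10 → K
  i=17: M-U = 18 → S
  i=18: W-I = 14 → O
  i=19: Z-I = 17 → R
  i=20: P-F = 10 → K
  i=21: V-D = 18 → S
  i=22: G-S = 14 → O
  shifts repeat with period 4: KSOR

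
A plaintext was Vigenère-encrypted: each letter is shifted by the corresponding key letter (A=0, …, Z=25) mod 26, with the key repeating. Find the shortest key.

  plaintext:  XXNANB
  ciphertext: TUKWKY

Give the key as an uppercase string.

WXX

  i= 0: T-X = 22 → W
  i= 1: U-X = 23 → X
  i= 2: K-N = 23 → X
  i= 3: W-A = 22 → W
  i= 4: K-N = 23 → X
  i= 5: Y-B = 23 → X
  shifts repeat with period 3: WXX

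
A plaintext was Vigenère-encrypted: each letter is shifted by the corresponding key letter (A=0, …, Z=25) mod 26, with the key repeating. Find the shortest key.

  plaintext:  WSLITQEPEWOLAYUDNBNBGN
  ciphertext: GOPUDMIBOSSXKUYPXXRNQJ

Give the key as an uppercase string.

  i= 0: G-W = 10 → K
  i= 1: O-S = 22 → W
  i= 2: P-L =  4 → E
  i= 3: U-I = 12 → M
  i= 4: D-T = 10 → K
  i= 5: M-Q = 22 → W
  i= 6: I-E =  4 → E
  i= 7: B-P = 12 → M
  i= 8: O-E = 10 → K
  i= 9: S-W = 22 → W
  i=10: S-O =  4 → E
  i=11: X-L = 12 → M
  i=12: K-A = 10 → K
  i=13: U-Y = 22 → W
  i=14: Y-U =  4 → E
  i=15: P-D = 12 → M
  i=16: X-N = 10 → K
  i=17: X-B = 22 → W
  i=18: R-N =  4 → E
  i=19: N-B = 12 → M
  i=20: Q-G = 10 → K
  i=21: J-N = 22 → W
  shifts repeat with period 4: KWEM

KWEM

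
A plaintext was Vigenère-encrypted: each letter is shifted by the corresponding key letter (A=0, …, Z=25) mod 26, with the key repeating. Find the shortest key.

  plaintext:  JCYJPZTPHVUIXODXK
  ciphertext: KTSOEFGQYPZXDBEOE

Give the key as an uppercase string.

  i= 0: K-J =  1 → B
  i= 1: T-C = 17 → R
  i= 2: S-Y = 20 → U
  i= 3: O-J =  5 → F
  i= 4: E-P = 15 → P
  i= 5: F-Z =  6 → G
  i= 6: G-T = 13 → N
  i= 7: Q-P =  1 → B
  i= 8: Y-H = 17 → R
  i= 9: P-V = 20 → U
  i=10: Z-U =  5 → F
  i=11: X-I = 15 → P
  i=12: D-X =  6 → G
  i=13: B-O = 13 → N
  i=14: E-D =  1 → B
  i=15: O-X = 17 → R
  i=16: E-K = 20 → U
  shifts repeat with period 7: BRUFPGN

BRUFPGN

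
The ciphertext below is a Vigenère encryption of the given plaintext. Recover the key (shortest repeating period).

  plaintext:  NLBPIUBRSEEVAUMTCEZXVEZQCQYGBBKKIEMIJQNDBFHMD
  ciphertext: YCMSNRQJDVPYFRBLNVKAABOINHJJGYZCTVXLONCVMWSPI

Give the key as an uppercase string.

LRLDFXPS

  i= 0: Y-N = 11 → L
  i= 1: C-L = 17 → R
  i= 2: M-B = 11 → L
  i= 3: S-P =  3 → D
  i= 4: N-I =  5 → F
  i= 5: R-U = 23 → X
  i= 6: Q-B = 15 → P
  i= 7: J-R = 18 → S
  i= 8: D-S = 11 → L
  i= 9: V-E = 17 → R
  i=10: P-E = 11 → L
  i=11: Y-V =  3 → D
  i=12: F-A =  5 → F
  i=13: R-U = 23 → X
  i=14: B-M = 15 → P
  i=15: L-T = 18 → S
  i=16: N-C = 11 → L
  i=17: V-E = 17 → R
  i=18: K-Z = 11 → L
  i=19: A-X =  3 → D
  i=20: A-V =  5 → F
  i=21: B-E = 23 → X
  i=22: O-Z = 15 → P
  i=23: I-Q = 18 → S
  i=24: N-C = 11 → L
  i=25: H-Q = 17 → R
  i=26: J-Y = 11 → L
  i=27: J-G =  3 → D
  i=28: G-B =  5 → F
  i=29: Y-B = 23 → X
  i=30: Z-K = 15 → P
  i=31: C-K = 18 → S
  i=32: T-I = 11 → L
  i=33: V-E = 17 → R
  i=34: X-M = 11 → L
  i=35: L-I =  3 → D
  i=36: O-J =  5 → F
  i=37: N-Q = 23 → X
  i=38: C-N = 15 → P
  i=39: V-D = 18 → S
  i=40: M-B = 11 → L
  i=41: W-F = 17 → R
  i=42: S-H = 11 → L
  i=43: P-M =  3 → D
  i=44: I-D =  5 → F
  shifts repeat with period 8: LRLDFXPS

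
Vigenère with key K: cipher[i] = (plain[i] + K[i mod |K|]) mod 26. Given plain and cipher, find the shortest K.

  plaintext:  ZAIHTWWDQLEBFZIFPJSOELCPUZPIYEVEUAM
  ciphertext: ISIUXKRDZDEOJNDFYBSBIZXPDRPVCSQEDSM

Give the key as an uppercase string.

  i= 0: I-Z =  9 → J
  i= 1: S-A = 18 → S
  i= 2: I-I =  0 → A
  i= 3: U-H = 13 → N
  i= 4: X-T =  4 → E
  i= 5: K-W = 14 → O
  i= 6: R-W = 21 → V
  i= 7: D-D =  0 → A
  i= 8: Z-Q =  9 → J
  i= 9: D-L = 18 → S
  i=10: E-E =  0 → A
  i=11: O-B = 13 → N
  i=12: J-F =  4 → E
  i=13: N-Z = 14 → O
  i=14: D-I = 21 → V
  i=15: F-F =  0 → A
  i=16: Y-P =  9 → J
  i=17: B-J = 18 → S
  i=18: S-S =  0 → A
  i=19: B-O = 13 → N
  i=20: I-E =  4 → E
  i=21: Z-L = 14 → O
  i=22: X-C = 21 → V
  i=23: P-P =  0 → A
  i=24: D-U =  9 → J
  i=25: R-Z = 18 → S
  i=26: P-P =  0 → A
  i=27: V-I = 13 → N
  i=28: C-Y =  4 → E
  i=29: S-E = 14 → O
  i=30: Q-V = 21 → V
  i=31: E-E =  0 → A
  i=32: D-U =  9 → J
  i=33: S-A = 18 → S
  i=34: M-M =  0 → A
  shifts repeat with period 8: JSANEOVA

JSANEOVA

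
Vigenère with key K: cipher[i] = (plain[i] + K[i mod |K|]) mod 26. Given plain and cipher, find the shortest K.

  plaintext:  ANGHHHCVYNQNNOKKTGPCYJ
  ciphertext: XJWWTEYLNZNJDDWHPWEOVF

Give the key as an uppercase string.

  i= 0: X-A = 23 → X
  i= 1: J-N = 22 → W
  i= 2: W-G = 16 → Q
  i= 3: W-H = 15 → P
  i= 4: T-H = 12 → M
  i= 5: E-H = 23 → X
  i= 6: Y-C = 22 → W
  i= 7: L-V = 16 → Q
  i= 8: N-Y = 15 → P
  i= 9: Z-N = 12 → M
  i=10: N-Q = 23 → X
  i=11: J-N = 22 → W
  i=12: D-N = 16 → Q
  i=13: D-O = 15 → P
  i=14: W-K = 12 → M
  i=15: H-K = 23 → X
  i=16: P-T = 22 → W
  i=17: W-G = 16 → Q
  i=18: E-P = 15 → P
  i=19: O-C = 12 → M
  i=20: V-Y = 23 → X
  i=21: F-J = 22 → W
  shifts repeat with period 5: XWQPM

XWQPM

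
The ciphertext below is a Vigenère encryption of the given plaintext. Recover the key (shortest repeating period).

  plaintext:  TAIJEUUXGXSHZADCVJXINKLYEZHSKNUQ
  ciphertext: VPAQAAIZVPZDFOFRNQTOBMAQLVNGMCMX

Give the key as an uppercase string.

CPSHWGO

  i= 0: V-T =  2 → C
  i= 1: P-A = 15 → P
  i= 2: A-I = 18 → S
  i= 3: Q-J =  7 → H
  i= 4: A-E = 22 → W
  i= 5: A-U =  6 → G
  i= 6: I-U = 14 → O
  i= 7: Z-X =  2 → C
  i= 8: V-G = 15 → P
  i= 9: P-X = 18 → S
  i=10: Z-S =  7 → H
  i=11: D-H = 22 → W
  i=12: F-Z =  6 → G
  i=13: O-A = 14 → O
  i=14: F-D =  2 → C
  i=15: R-C = 15 → P
  i=16: N-V = 18 → S
  i=17: Q-J =  7 → H
  i=18: T-X = 22 → W
  i=19: O-I =  6 → G
  i=20: B-N = 14 → O
  i=21: M-K =  2 → C
  i=22: A-L = 15 → P
  i=23: Q-Y = 18 → S
  i=24: L-E =  7 → H
  i=25: V-Z = 22 → W
  i=26: N-H =  6 → G
  i=27: G-S = 14 → O
  i=28: M-K =  2 → C
  i=29: C-N = 15 → P
  i=30: M-U = 18 → S
  i=31: X-Q =  7 → H
  shifts repeat with period 7: CPSHWGO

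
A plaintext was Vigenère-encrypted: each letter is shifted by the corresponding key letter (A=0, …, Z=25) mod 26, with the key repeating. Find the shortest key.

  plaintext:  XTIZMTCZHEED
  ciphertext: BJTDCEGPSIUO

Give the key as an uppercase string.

EQL

  i= 0: B-X =  4 → E
  i= 1: J-T = 16 → Q
  i= 2: T-I = 11 → L
  i= 3: D-Z =  4 → E
  i= 4: C-M = 16 → Q
  i= 5: E-T = 11 → L
  i= 6: G-C =  4 → E
  i= 7: P-Z = 16 → Q
  i= 8: S-H = 11 → L
  i= 9: I-E =  4 → E
  i=10: U-E = 16 → Q
  i=11: O-D = 11 → L
  shifts repeat with period 3: EQL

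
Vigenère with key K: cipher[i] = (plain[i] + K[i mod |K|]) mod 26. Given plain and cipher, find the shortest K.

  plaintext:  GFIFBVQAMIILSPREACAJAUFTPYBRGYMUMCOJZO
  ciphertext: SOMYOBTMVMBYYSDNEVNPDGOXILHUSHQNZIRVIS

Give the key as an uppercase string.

  i= 0: S-G = 12 → M
  i= 1: O-F =  9 → J
  i= 2: M-I =  4 → E
  i= 3: Y-F = 19 → T
  i= 4: O-B = 13 → N
  i= 5: B-V =  6 → G
  i= 6: T-Q =  3 → D
  i= 7: M-A = 12 → M
  i= 8: V-M =  9 → J
  i= 9: M-I =  4 → E
  i=10: B-I = 19 → T
  i=11: Y-L = 13 → N
  i=12: Y-S =  6 → G
  i=13: S-P =  3 → D
  i=14: D-R = 12 → M
  i=15: N-E =  9 → J
  i=16: E-A =  4 → E
  i=17: V-C = 19 → T
  i=18: N-A = 13 → N
  i=19: P-J =  6 → G
  i=20: D-A =  3 → D
  i=21: G-U = 12 → M
  i=22: O-F =  9 → J
  i=23: X-T =  4 → E
  i=24: I-P = 19 → T
  i=25: L-Y = 13 → N
  i=26: H-B =  6 → G
  i=27: U-R =  3 → D
  i=28: S-G = 12 → M
  i=29: H-Y =  9 → J
  i=30: Q-M =  4 → E
  i=31: N-U = 19 → T
  i=32: Z-M = 13 → N
  i=33: I-C =  6 → G
  i=34: R-O =  3 → D
  i=35: V-J = 12 → M
  i=36: I-Z =  9 → J
  i=37: S-O =  4 → E
  shifts repeat with period 7: MJETNGD

MJETNGD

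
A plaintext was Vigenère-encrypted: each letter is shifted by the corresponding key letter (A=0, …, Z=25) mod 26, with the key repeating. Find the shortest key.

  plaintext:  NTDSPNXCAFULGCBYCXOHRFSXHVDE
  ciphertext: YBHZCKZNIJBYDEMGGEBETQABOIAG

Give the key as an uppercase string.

  i= 0: Y-N = 11 → L
  i= 1: B-T =  8 → I
  i= 2: H-D =  4 → E
  i= 3: Z-S =  7 → H
  i= 4: C-P = 13 → N
  i= 5: K-N = 23 → X
  i= 6: Z-X =  2 → C
  i= 7: N-C = 11 → L
  i= 8: I-A =  8 → I
  i= 9: J-F =  4 → E
  i=10: B-U =  7 → H
  i=11: Y-L = 13 → N
  i=12: D-G = 23 → X
  i=13: E-C =  2 → C
  i=14: M-B = 11 → L
  i=15: G-Y =  8 → I
  i=16: G-C =  4 → E
  i=17: E-X =  7 → H
  i=18: B-O = 13 → N
  i=19: E-H = 23 → X
  i=20: T-R =  2 → C
  i=21: Q-F = 11 → L
  i=22: A-S =  8 → I
  i=23: B-X =  4 → E
  i=24: O-H =  7 → H
  i=25: I-V = 13 → N
  i=26: A-D = 23 → X
  i=27: G-E =  2 → C
  shifts repeat with period 7: LIEHNXC

LIEHNXC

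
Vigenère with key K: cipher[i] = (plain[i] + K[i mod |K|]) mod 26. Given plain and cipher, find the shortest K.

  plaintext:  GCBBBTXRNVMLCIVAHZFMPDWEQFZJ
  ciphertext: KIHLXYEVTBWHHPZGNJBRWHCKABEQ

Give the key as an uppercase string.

EGGKWFH

  i= 0: K-G =  4 → E
  i= 1: I-C =  6 → G
  i= 2: H-B =  6 → G
  i= 3: L-B = 10 → K
  i= 4: X-B = 22 → W
  i= 5: Y-T =  5 → F
  i= 6: E-X =  7 → H
  i= 7: V-R =  4 → E
  i= 8: T-N =  6 → G
  i= 9: B-V =  6 → G
  i=10: W-M = 10 → K
  i=11: H-L = 22 → W
  i=12: H-C =  5 → F
  i=13: P-I =  7 → H
  i=14: Z-V =  4 → E
  i=15: G-A =  6 → G
  i=16: N-H =  6 → G
  i=17: J-Z = 10 → K
  i=18: B-F = 22 → W
  i=19: R-M =  5 → F
  i=20: W-P =  7 → H
  i=21: H-D =  4 → E
  i=22: C-W =  6 → G
  i=23: K-E =  6 → G
  i=24: A-Q = 10 → K
  i=25: B-F = 22 → W
  i=26: E-Z =  5 → F
  i=27: Q-J =  7 → H
  shifts repeat with period 7: EGGKWFH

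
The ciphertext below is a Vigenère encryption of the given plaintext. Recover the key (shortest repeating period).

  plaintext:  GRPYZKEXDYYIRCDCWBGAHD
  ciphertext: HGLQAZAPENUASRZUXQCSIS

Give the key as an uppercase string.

  i= 0: H-G =  1 → B
  i= 1: G-R = 15 → P
  i= 2: L-P = 22 → W
  i= 3: Q-Y = 18 → S
  i= 4: A-Z =  1 → B
  i= 5: Z-K = 15 → P
  i= 6: A-E = 22 → W
  i= 7: P-X = 18 → S
  i= 8: E-D =  1 → B
  i= 9: N-Y = 15 → P
  i=10: U-Y = 22 → W
  i=11: A-I = 18 → S
  i=12: S-R =  1 → B
  i=13: R-C = 15 → P
  i=14: Z-D = 22 → W
  i=15: U-C = 18 → S
  i=16: X-W =  1 → B
  i=17: Q-B = 15 → P
  i=18: C-G = 22 → W
  i=19: S-A = 18 → S
  i=20: I-H =  1 → B
  i=21: S-D = 15 → P
  shifts repeat with period 4: BPWS

BPWS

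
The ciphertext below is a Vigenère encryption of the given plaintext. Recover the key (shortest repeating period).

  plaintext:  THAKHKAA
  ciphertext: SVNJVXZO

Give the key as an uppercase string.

  i= 0: S-T = 25 → Z
  i= 1: V-H = 14 → O
  i= 2: N-A = 13 → N
  i= 3: J-K = 25 → Z
  i= 4: V-H = 14 → O
  i= 5: X-K = 13 → N
  i= 6: Z-A = 25 → Z
  i= 7: O-A = 14 → O
  shifts repeat with period 3: ZON

ZON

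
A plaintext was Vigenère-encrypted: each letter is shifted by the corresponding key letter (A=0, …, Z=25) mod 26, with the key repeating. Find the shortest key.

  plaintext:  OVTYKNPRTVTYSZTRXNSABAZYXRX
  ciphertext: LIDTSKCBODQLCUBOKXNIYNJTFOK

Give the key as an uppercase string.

XNKVI

  i= 0: L-O = 23 → X
  i= 1: I-V = 13 → N
  i= 2: D-T = 10 → K
  i= 3: T-Y = 21 → V
  i= 4: S-K =  8 → I
  i= 5: K-N = 23 → X
  i= 6: C-P = 13 → N
  i= 7: B-R = 10 → K
  i= 8: O-T = 21 → V
  i= 9: D-V =  8 → I
  i=10: Q-T = 23 → X
  i=11: L-Y = 13 → N
  i=12: C-S = 10 → K
  i=13: U-Z = 21 → V
  i=14: B-T =  8 → I
  i=15: O-R = 23 → X
  i=16: K-X = 13 → N
  i=17: X-N = 10 → K
  i=18: N-S = 21 → V
  i=19: I-A =  8 → I
  i=20: Y-B = 23 → X
  i=21: N-A = 13 → N
  i=22: J-Z = 10 → K
  i=23: T-Y = 21 → V
  i=24: F-X =  8 → I
  i=25: O-R = 23 → X
  i=26: K-X = 13 → N
  shifts repeat with period 5: XNKVI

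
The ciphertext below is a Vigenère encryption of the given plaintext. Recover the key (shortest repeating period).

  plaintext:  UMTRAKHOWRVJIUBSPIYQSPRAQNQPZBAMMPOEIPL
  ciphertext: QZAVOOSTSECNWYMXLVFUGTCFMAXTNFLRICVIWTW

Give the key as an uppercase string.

WNHEOELF

  i= 0: Q-U = 22 → W
  i= 1: Z-M = 13 → N
  i= 2: A-T =  7 → H
  i= 3: V-R =  4 → E
  i= 4: O-A = 14 → O
  i= 5: O-K =  4 → E
  i= 6: S-H = 11 → L
  i= 7: T-O =  5 → F
  i= 8: S-W = 22 → W
  i= 9: E-R = 13 → N
  i=10: C-V =  7 → H
  i=11: N-J =  4 → E
  i=12: W-I = 14 → O
  i=13: Y-U =  4 → E
  i=14: M-B = 11 → L
  i=15: X-S =  5 → F
  i=16: L-P = 22 → W
  i=17: V-I = 13 → N
  i=18: F-Y =  7 → H
  i=19: U-Q =  4 → E
  i=20: G-S = 14 → O
  i=21: T-P =  4 → E
  i=22: C-R = 11 → L
  i=23: F-A =  5 → F
  i=24: M-Q = 22 → W
  i=25: A-N = 13 → N
  i=26: X-Q =  7 → H
  i=27: T-P =  4 → E
  i=28: N-Z = 14 → O
  i=29: F-B =  4 → E
  i=30: L-A = 11 → L
  i=31: R-M =  5 → F
  i=32: I-M = 22 → W
  i=33: C-P = 13 → N
  i=34: V-O =  7 → H
  i=35: I-E =  4 → E
  i=36: W-I = 14 → O
  i=37: T-P =  4 → E
  i=38: W-L = 11 → L
  shifts repeat with period 8: WNHEOELF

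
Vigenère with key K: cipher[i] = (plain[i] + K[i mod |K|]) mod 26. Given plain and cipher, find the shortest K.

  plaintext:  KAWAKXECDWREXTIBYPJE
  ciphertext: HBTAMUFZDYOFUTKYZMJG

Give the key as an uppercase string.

  i= 0: H-K = 23 → X
  i= 1: B-A =  1 → B
  i= 2: T-W = 23 → X
  i= 3: A-A =  0 → A
  i= 4: M-K =  2 → C
  i= 5: U-X = 23 → X
  i= 6: F-E =  1 → B
  i= 7: Z-C = 23 → X
  i= 8: D-D =  0 → A
  i= 9: Y-W =  2 → C
  i=10: O-R = 23 → X
  i=11: F-E =  1 → B
  i=12: U-X = 23 → X
  i=13: T-T =  0 → A
  i=14: K-I =  2 → C
  i=15: Y-B = 23 → X
  i=16: Z-Y =  1 → B
  i=17: M-P = 23 → X
  i=18: J-J =  0 → A
  i=19: G-E =  2 → C
  shifts repeat with period 5: XBXAC

XBXAC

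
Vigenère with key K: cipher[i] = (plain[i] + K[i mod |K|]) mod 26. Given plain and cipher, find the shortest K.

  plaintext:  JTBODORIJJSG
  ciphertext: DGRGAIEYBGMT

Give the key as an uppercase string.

  i= 0: D-J = 20 → U
  i= 1: G-T = 13 → N
  i= 2: R-B = 16 → Q
  i= 3: G-O = 18 → S
  i= 4: A-D = 23 → X
  i= 5: I-O = 20 → U
  i= 6: E-R = 13 → N
  i= 7: Y-I = 16 → Q
  i= 8: B-J = 18 → S
  i= 9: G-J = 23 → X
  i=10: M-S = 20 → U
  i=11: T-G = 13 → N
  shifts repeat with period 5: UNQSX

UNQSX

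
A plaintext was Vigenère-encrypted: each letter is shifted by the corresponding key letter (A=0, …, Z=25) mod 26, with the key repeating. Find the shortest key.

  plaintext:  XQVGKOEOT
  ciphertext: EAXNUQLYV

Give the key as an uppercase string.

HKC

  i= 0: E-X =  7 → H
  i= 1: A-Q = 10 → K
  i= 2: X-V =  2 → C
  i= 3: N-G =  7 → H
  i= 4: U-K = 10 → K
  i= 5: Q-O =  2 → C
  i= 6: L-E =  7 → H
  i= 7: Y-O = 10 → K
  i= 8: V-T =  2 → C
  shifts repeat with period 3: HKC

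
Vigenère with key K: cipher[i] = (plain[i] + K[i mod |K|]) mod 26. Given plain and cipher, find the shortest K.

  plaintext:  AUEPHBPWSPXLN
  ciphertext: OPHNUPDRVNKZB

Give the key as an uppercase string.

  i= 0: O-A = 14 → O
  i= 1: P-U = 21 → V
  i= 2: H-E =  3 → D
  i= 3: N-P = 24 → Y
  i= 4: U-H = 13 → N
  i= 5: P-B = 14 → O
  i= 6: D-P = 14 → O
  i= 7: R-W = 21 → V
  i= 8: V-S =  3 → D
  i= 9: N-P = 24 → Y
  i=10: K-X = 13 → N
  i=11: Z-L = 14 → O
  i=12: B-N = 14 → O
  shifts repeat with period 6: OVDYNO

OVDYNO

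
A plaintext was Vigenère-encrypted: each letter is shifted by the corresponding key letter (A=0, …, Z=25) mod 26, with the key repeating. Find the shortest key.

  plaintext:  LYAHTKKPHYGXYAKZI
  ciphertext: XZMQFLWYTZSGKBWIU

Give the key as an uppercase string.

  i= 0: X-L = 12 → M
  i= 1: Z-Y =  1 → B
  i= 2: M-A = 12 → M
  i= 3: Q-H =  9 → J
  i= 4: F-T = 12 → M
  i= 5: L-K =  1 → B
  i= 6: W-K = 12 → M
  i= 7: Y-P =  9 → J
  i= 8: T-H = 12 → M
  i= 9: Z-Y =  1 → B
  i=10: S-G = 12 → M
  i=11: G-X =  9 → J
  i=12: K-Y = 12 → M
  i=13: B-A =  1 → B
  i=14: W-K = 12 → M
  i=15: I-Z =  9 → J
  i=16: U-I = 12 → M
  shifts repeat with period 4: MBMJ

MBMJ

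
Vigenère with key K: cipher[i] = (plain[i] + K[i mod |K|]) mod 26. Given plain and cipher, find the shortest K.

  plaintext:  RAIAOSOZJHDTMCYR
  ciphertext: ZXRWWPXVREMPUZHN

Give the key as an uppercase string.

  i= 0: Z-R =  8 → I
  i= 1: X-A = 23 → X
  i= 2: R-I =  9 → J
  i= 3: W-A = 22 → W
  i= 4: W-O =  8 → I
  i= 5: P-S = 23 → X
  i= 6: X-O =  9 → J
  i= 7: V-Z = 22 → W
  i= 8: R-J =  8 → I
  i= 9: E-H = 23 → X
  i=10: M-D =  9 → J
  i=11: P-T = 22 → W
  i=12: U-M =  8 → I
  i=13: Z-C = 23 → X
  i=14: H-Y =  9 → J
  i=15: N-R = 22 → W
  shifts repeat with period 4: IXJW

IXJW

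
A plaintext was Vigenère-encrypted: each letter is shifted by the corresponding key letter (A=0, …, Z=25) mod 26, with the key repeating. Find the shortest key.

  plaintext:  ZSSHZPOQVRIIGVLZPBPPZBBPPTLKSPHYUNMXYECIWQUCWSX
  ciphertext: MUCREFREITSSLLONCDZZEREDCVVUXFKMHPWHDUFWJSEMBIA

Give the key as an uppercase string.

NCKKFQDO

  i= 0: M-Z = 13 → N
  i= 1: U-S =  2 → C
  i= 2: C-S = 10 → K
  i= 3: R-H = 10 → K
  i= 4: E-Z =  5 → F
  i= 5: F-P = 16 → Q
  i= 6: R-O =  3 → D
  i= 7: E-Q = 14 → O
  i= 8: I-V = 13 → N
  i= 9: T-R =  2 → C
  i=10: S-I = 10 → K
  i=11: S-I = 10 → K
  i=12: L-G =  5 → F
  i=13: L-V = 16 → Q
  i=14: O-L =  3 → D
  i=15: N-Z = 14 → O
  i=16: C-P = 13 → N
  i=17: D-B =  2 → C
  i=18: Z-P = 10 → K
  i=19: Z-P = 10 → K
  i=20: E-Z =  5 → F
  i=21: R-B = 16 → Q
  i=22: E-B =  3 → D
  i=23: D-P = 14 → O
  i=24: C-P = 13 → N
  i=25: V-T =  2 → C
  i=26: V-L = 10 → K
  i=27: U-K = 10 → K
  i=28: X-S =  5 → F
  i=29: F-P = 16 → Q
  i=30: K-H =  3 → D
  i=31: M-Y = 14 → O
  i=32: H-U = 13 → N
  i=33: P-N =  2 → C
  i=34: W-M = 10 → K
  i=35: H-X = 10 → K
  i=36: D-Y =  5 → F
  i=37: U-E = 16 → Q
  i=38: F-C =  3 → D
  i=39: W-I = 14 → O
  i=40: J-W = 13 → N
  i=41: S-Q =  2 → C
  i=42: E-U = 10 → K
  i=43: M-C = 10 → K
  i=44: B-W =  5 → F
  i=45: I-S = 16 → Q
  i=46: A-X =  3 → D
  shifts repeat with period 8: NCKKFQDO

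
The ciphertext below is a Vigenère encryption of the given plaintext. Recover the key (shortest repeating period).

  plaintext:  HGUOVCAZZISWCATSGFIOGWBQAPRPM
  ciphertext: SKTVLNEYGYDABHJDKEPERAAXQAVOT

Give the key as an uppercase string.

  i= 0: S-H = 11 → L
  i= 1: K-G =  4 → E
  i= 2: T-U = 25 → Z
  i= 3: V-O =  7 → H
  i= 4: L-V = 16 → Q
  i= 5: N-C = 11 → L
  i= 6: E-A =  4 → E
  i= 7: Y-Z = 25 → Z
  i= 8: G-Z =  7 → H
  i= 9: Y-I = 16 → Q
  i=10: D-S = 11 → L
  i=11: A-W =  4 → E
  i=12: B-C = 25 → Z
  i=13: H-A =  7 → H
  i=14: J-T = 16 → Q
  i=15: D-S = 11 → L
  i=16: K-G =  4 → E
  i=17: E-F = 25 → Z
  i=18: P-I =  7 → H
  i=19: E-O = 16 → Q
  i=20: R-G = 11 → L
  i=21: A-W =  4 → E
  i=22: A-B = 25 → Z
  i=23: X-Q =  7 → H
  i=24: Q-A = 16 → Q
  i=25: A-P = 11 → L
  i=26: V-R =  4 → E
  i=27: O-P = 25 → Z
  i=28: T-M =  7 → H
  shifts repeat with period 5: LEZHQ

LEZHQ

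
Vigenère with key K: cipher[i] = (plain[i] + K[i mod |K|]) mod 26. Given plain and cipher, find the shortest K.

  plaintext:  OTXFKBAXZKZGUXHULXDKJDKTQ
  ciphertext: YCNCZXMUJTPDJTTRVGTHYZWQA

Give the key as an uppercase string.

  i= 0: Y-O = 10 → K
  i= 1: C-T =  9 → J
  i= 2: N-X = 16 → Q
  i= 3: C-F = 23 → X
  i= 4: Z-K = 15 → P
  i= 5: X-B = 22 → W
  i= 6: M-A = 12 → M
  i= 7: U-X = 23 → X
  i= 8: J-Z = 10 → K
  i= 9: T-K =  9 → J
  i=10: P-Z = 16 → Q
  i=11: D-G = 23 → X
  i=12: J-U = 15 → P
  i=13: T-X = 22 → W
  i=14: T-H = 12 → M
  i=15: R-U = 23 → X
  i=16: V-L = 10 → K
  i=17: G-X =  9 → J
  i=18: T-D = 16 → Q
  i=19: H-K = 23 → X
  i=20: Y-J = 15 → P
  i=21: Z-D = 22 → W
  i=22: W-K = 12 → M
  i=23: Q-T = 23 → X
  i=24: A-Q = 10 → K
  shifts repeat with period 8: KJQXPWMX

KJQXPWMX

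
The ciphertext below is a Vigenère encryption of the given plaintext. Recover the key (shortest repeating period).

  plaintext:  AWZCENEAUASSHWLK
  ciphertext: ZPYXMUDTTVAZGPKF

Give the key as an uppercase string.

  i= 0: Z-A = 25 → Z
  i= 1: P-W = 19 → T
  i= 2: Y-Z = 25 → Z
  i= 3: X-C = 21 → V
  i= 4: M-E =  8 → I
  i= 5: U-N =  7 → H
  i= 6: D-E = 25 → Z
  i= 7: T-A = 19 → T
  i= 8: T-U = 25 → Z
  i= 9: V-A = 21 → V
  i=10: A-S =  8 → I
  i=11: Z-S =  7 → H
  i=12: G-H = 25 → Z
  i=13: P-W = 19 → T
  i=14: K-L = 25 → Z
  i=15: F-K = 21 → V
  shifts repeat with period 6: ZTZVIH

ZTZVIH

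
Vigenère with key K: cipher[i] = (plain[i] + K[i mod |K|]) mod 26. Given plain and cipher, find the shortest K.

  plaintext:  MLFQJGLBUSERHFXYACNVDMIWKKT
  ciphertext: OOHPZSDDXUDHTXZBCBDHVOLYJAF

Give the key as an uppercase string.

CDCZQMS

  i= 0: O-M =  2 → C
  i= 1: O-L =  3 → D
  i= 2: H-F =  2 → C
  i= 3: P-Q = 25 → Z
  i= 4: Z-J = 16 → Q
  i= 5: S-G = 12 → M
  i= 6: D-L = 18 → S
  i= 7: D-B =  2 → C
  i= 8: X-U =  3 → D
  i= 9: U-S =  2 → C
  i=10: D-E = 25 → Z
  i=11: H-R = 16 → Q
  i=12: T-H = 12 → M
  i=13: X-F = 18 → S
  i=14: Z-X =  2 → C
  i=15: B-Y =  3 → D
  i=16: C-A =  2 → C
  i=17: B-C = 25 → Z
  i=18: D-N = 16 → Q
  i=19: H-V = 12 → M
  i=20: V-D = 18 → S
  i=21: O-M =  2 → C
  i=22: L-I =  3 → D
  i=23: Y-W =  2 → C
  i=24: J-K = 25 → Z
  i=25: A-K = 16 → Q
  i=26: F-T = 12 → M
  shifts repeat with period 7: CDCZQMS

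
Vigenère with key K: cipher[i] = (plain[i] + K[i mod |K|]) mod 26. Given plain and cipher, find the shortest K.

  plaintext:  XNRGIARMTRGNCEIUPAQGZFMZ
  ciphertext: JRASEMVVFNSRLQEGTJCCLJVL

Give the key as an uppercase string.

MEJMW

  i= 0: J-X = 12 → M
  i= 1: R-N =  4 → E
  i= 2: A-R =  9 → J
  i= 3: S-G = 12 → M
  i= 4: E-I = 22 → W
  i= 5: M-A = 12 → M
  i= 6: V-R =  4 → E
  i= 7: V-M =  9 → J
  i= 8: F-T = 12 → M
  i= 9: N-R = 22 → W
  i=10: S-G = 12 → M
  i=11: R-N =  4 → E
  i=12: L-C =  9 → J
  i=13: Q-E = 12 → M
  i=14: E-I = 22 → W
  i=15: G-U = 12 → M
  i=16: T-P =  4 → E
  i=17: J-A =  9 → J
  i=18: C-Q = 12 → M
  i=19: C-G = 22 → W
  i=20: L-Z = 12 → M
  i=21: J-F =  4 → E
  i=22: V-M =  9 → J
  i=23: L-Z = 12 → M
  shifts repeat with period 5: MEJMW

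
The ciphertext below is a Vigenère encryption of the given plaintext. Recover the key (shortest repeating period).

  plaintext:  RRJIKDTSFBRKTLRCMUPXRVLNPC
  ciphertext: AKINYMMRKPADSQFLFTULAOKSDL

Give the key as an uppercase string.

  i= 0: A-R =  9 → J
  i= 1: K-R = 19 → T
  i= 2: I-J = 25 → Z
  i= 3: N-I =  5 → F
  i= 4: Y-K = 14 → O
  i= 5: M-D =  9 → J
  i= 6: M-T = 19 → T
  i= 7: R-S = 25 → Z
  i= 8: K-F =  5 → F
  i= 9: P-B = 14 → O
  i=10: A-R =  9 → J
  i=11: D-K = 19 → T
  i=12: S-T = 25 → Z
  i=13: Q-L =  5 → F
  i=14: F-R = 14 → O
  i=15: L-C =  9 → J
  i=16: F-M = 19 → T
  i=17: T-U = 25 → Z
  i=18: U-P =  5 → F
  i=19: L-X = 14 → O
  i=20: A-R =  9 → J
  i=21: O-V = 19 → T
  i=22: K-L = 25 → Z
  i=23: S-N =  5 → F
  i=24: D-P = 14 → O
  i=25: L-C =  9 → J
  shifts repeat with period 5: JTZFO

JTZFO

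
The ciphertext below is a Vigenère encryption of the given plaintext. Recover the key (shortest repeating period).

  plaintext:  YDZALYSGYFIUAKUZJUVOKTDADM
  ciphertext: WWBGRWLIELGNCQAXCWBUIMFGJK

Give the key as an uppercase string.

  i= 0: W-Y = 24 → Y
  i= 1: W-D = 19 → T
  i= 2: B-Z =  2 → C
  i= 3: G-A =  6 → G
  i= 4: R-L =  6 → G
  i= 5: W-Y = 24 → Y
  i= 6: L-S = 19 → T
  i= 7: I-G =  2 → C
  i= 8: E-Y =  6 → G
  i= 9: L-F =  6 → G
  i=10: G-I = 24 → Y
  i=11: N-U = 19 → T
  i=12: C-A =  2 → C
  i=13: Q-K =  6 → G
  i=14: A-U =  6 → G
  i=15: X-Z = 24 → Y
  i=16: C-J = 19 → T
  i=17: W-U =  2 → C
  i=18: B-V =  6 → G
  i=19: U-O =  6 → G
  i=20: I-K = 24 → Y
  i=21: M-T = 19 → T
  i=22: F-D =  2 → C
  i=23: G-A =  6 → G
  i=24: J-D =  6 → G
  i=25: K-M = 24 → Y
  shifts repeat with period 5: YTCGG

YTCGG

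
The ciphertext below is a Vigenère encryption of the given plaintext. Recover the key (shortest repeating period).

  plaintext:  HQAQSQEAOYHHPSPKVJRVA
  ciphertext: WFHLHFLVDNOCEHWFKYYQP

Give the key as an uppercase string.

PPHV

  i= 0: W-H = 15 → P
  i= 1: F-Q = 15 → P
  i= 2: H-A =  7 → H
  i= 3: L-Q = 21 → V
  i= 4: H-S = 15 → P
  i= 5: F-Q = 15 → P
  i= 6: L-E =  7 → H
  i= 7: V-A = 21 → V
  i= 8: D-O = 15 → P
  i= 9: N-Y = 15 → P
  i=10: O-H =  7 → H
  i=11: C-H = 21 → V
  i=12: E-P = 15 → P
  i=13: H-S = 15 → P
  i=14: W-P =  7 → H
  i=15: F-K = 21 → V
  i=16: K-V = 15 → P
  i=17: Y-J = 15 → P
  i=18: Y-R =  7 → H
  i=19: Q-V = 21 → V
  i=20: P-A = 15 → P
  shifts repeat with period 4: PPHV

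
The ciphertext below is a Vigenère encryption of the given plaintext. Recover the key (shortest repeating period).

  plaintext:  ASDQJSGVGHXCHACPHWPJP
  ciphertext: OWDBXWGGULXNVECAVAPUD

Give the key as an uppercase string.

OEAL

  i= 0: O-A = 14 → O
  i= 1: W-S =  4 → E
  i= 2: D-D =  0 → A
  i= 3: B-Q = 11 → L
  i= 4: X-J = 14 → O
  i= 5: W-S =  4 → E
  i= 6: G-G =  0 → A
  i= 7: G-V = 11 → L
  i= 8: U-G = 14 → O
  i= 9: L-H =  4 → E
  i=10: X-X =  0 → A
  i=11: N-C = 11 → L
  i=12: V-H = 14 → O
  i=13: E-A =  4 → E
  i=14: C-C =  0 → A
  i=15: A-P = 11 → L
  i=16: V-H = 14 → O
  i=17: A-W =  4 → E
  i=18: P-P =  0 → A
  i=19: U-J = 11 → L
  i=20: D-P = 14 → O
  shifts repeat with period 4: OEAL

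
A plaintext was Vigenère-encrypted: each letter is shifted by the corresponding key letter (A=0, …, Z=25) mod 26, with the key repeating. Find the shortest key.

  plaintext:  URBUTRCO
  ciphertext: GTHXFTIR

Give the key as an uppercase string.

  i= 0: G-U = 12 → M
  i= 1: T-R =  2 → C
  i= 2: H-B =  6 → G
  i= 3: X-U =  3 → D
  i= 4: F-T = 12 → M
  i= 5: T-R =  2 → C
  i= 6: I-C =  6 → G
  i= 7: R-O =  3 → D
  shifts repeat with period 4: MCGD

MCGD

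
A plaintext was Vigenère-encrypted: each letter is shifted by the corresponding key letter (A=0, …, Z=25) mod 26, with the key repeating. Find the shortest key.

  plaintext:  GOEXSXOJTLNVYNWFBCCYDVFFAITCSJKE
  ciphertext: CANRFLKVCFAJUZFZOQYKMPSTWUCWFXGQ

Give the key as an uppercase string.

WMJUNO

  i= 0: C-G = 22 → W
  i= 1: A-O = 12 → M
  i= 2: N-E =  9 → J
  i= 3: R-X = 20 → U
  i= 4: F-S = 13 → N
  i= 5: L-X = 14 → O
  i= 6: K-O = 22 → W
  i= 7: V-J = 12 → M
  i= 8: C-T =  9 → J
  i= 9: F-L = 20 → U
  i=10: A-N = 13 → N
  i=11: J-V = 14 → O
  i=12: U-Y = 22 → W
  i=13: Z-N = 12 → M
  i=14: F-W =  9 → J
  i=15: Z-F = 20 → U
  i=16: O-B = 13 → N
  i=17: Q-C = 14 → O
  i=18: Y-C = 22 → W
  i=19: K-Y = 12 → M
  i=20: M-D =  9 → J
  i=21: P-V = 20 → U
  i=22: S-F = 13 → N
  i=23: T-F = 14 → O
  i=24: W-A = 22 → W
  i=25: U-I = 12 → M
  i=26: C-T =  9 → J
  i=27: W-C = 20 → U
  i=28: F-S = 13 → N
  i=29: X-J = 14 → O
  i=30: G-K = 22 → W
  i=31: Q-E = 12 → M
  shifts repeat with period 6: WMJUNO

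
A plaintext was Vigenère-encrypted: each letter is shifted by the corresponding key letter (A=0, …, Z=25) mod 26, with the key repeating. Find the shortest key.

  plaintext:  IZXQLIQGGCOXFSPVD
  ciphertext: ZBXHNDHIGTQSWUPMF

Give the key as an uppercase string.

  i= 0: Z-I = 17 → R
  i= 1: B-Z =  2 → C
  i= 2: X-X =  0 → A
  i= 3: H-Q = 17 → R
  i= 4: N-L =  2 → C
  i= 5: D-I = 21 → V
  i= 6: H-Q = 17 → R
  i= 7: I-G =  2 → C
  i= 8: G-G =  0 → A
  i= 9: T-C = 17 → R
  i=10: Q-O =  2 → C
  i=11: S-X = 21 → V
  i=12: W-F = 17 → R
  i=13: U-S =  2 → C
  i=14: P-P =  0 → A
  i=15: M-V = 17 → R
  i=16: F-D =  2 → C
  shifts repeat with period 6: RCARCV

RCARCV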